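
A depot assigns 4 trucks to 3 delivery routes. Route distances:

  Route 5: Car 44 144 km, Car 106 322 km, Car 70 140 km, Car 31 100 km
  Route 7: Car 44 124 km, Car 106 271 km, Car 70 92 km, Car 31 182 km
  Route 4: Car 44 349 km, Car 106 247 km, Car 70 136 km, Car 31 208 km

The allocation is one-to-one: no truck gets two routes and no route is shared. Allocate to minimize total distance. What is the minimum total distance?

Min total: 360 km

This is a one-to-one assignment (minimum-cost bipartite matching).
Optimal: Car 31→Route 5 (100 km), Car 44→Route 7 (124 km), Car 70→Route 4 (136 km) — total 100+124+136 = 360 km.
Column-greedy (each route in turn goes to its cheapest remaining truck) gives 439 km, worse by 79.
Next-best assignment: Car 31→Route 5, Car 70→Route 7, Car 106→Route 4 = 439 km.
Swapping Car 44↔Car 70 (Car 44→Route 4 349 km, Car 70→Route 7 92 km) adds 181.
No other one-to-one assignment undercuts 360 km.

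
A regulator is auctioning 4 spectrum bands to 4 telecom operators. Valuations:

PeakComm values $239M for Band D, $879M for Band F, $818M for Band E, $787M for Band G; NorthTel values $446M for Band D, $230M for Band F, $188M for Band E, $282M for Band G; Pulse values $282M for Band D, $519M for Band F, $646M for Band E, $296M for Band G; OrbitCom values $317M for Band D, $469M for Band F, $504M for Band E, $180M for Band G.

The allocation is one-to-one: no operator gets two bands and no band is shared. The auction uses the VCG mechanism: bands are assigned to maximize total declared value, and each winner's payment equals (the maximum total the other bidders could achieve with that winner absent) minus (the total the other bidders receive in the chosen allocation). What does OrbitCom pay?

Efficient allocation: PeakComm→Band G ($787M), NorthTel→Band D ($446M), Pulse→Band E ($646M), OrbitCom→Band F ($469M); total welfare W = $2348M.
OrbitCom receives Band F at value $469M, so the others get W − 469 = $1879M.
Without OrbitCom: best allocation of the remaining 3 bidders over all 4 bands is PeakComm→Band F ($879M), NorthTel→Band D ($446M), Pulse→Band E ($646M), total $1971M.
VCG payment = (others' best without OrbitCom) − (others' welfare with OrbitCom) = 1971 − 1879 = $92M.

OrbitCom pays $92M.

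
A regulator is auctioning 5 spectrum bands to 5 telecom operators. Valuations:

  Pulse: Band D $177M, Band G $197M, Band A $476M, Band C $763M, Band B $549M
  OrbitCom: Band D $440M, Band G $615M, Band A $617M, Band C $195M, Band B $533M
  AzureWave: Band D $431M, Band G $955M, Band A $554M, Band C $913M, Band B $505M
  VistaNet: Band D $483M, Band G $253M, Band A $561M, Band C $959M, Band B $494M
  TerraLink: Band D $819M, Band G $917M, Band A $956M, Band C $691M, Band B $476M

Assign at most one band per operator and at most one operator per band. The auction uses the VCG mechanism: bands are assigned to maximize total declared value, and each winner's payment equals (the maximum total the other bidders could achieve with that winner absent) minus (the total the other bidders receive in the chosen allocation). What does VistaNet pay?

Efficient allocation: Pulse→Band B ($549M), OrbitCom→Band A ($617M), AzureWave→Band G ($955M), VistaNet→Band C ($959M), TerraLink→Band D ($819M); total welfare W = $3899M.
VistaNet receives Band C at value $959M, so the others get W − 959 = $2940M.
Without VistaNet: best allocation of the remaining 4 bidders over all 5 bands is Pulse→Band C ($763M), OrbitCom→Band B ($533M), AzureWave→Band G ($955M), TerraLink→Band A ($956M), total $3207M.
VCG payment = (others' best without VistaNet) − (others' welfare with VistaNet) = 3207 − 2940 = $267M.

VistaNet pays $267M.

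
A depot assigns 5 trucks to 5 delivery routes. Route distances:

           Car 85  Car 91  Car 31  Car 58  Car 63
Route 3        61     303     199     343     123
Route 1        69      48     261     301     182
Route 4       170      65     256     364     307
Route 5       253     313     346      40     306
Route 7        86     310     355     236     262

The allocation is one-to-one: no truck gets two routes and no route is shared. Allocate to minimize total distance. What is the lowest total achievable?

Min total: 553 km

Optimal: Car 85→Route 7 (86 km), Car 91→Route 1 (48 km), Car 31→Route 4 (256 km), Car 58→Route 5 (40 km), Car 63→Route 3 (123 km) — total 86+48+256+40+123 = 553 km.
Min-entry greedy (repeatedly take the single cheapest remaining cell) gives 667 km, worse by 114.
Next-best assignment: Car 85→Route 7, Car 91→Route 4, Car 31→Route 3, Car 58→Route 5, Car 63→Route 1 = 572 km.
Every other assignment is strictly worse.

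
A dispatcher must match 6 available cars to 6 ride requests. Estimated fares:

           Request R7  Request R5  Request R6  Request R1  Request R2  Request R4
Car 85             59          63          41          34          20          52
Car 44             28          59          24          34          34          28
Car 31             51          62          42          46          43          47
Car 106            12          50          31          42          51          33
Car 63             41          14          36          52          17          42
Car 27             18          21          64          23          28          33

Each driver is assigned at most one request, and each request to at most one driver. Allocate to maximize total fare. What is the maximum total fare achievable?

Max total: $332

Optimal: Car 85→Request R7 ($59), Car 44→Request R5 ($59), Car 31→Request R4 ($47), Car 106→Request R2 ($51), Car 63→Request R1 ($52), Car 27→Request R6 ($64) — total 59+59+47+51+52+64 = $332.
Next-best assignment: Car 85→Request R4, Car 44→Request R5, Car 31→Request R7, Car 106→Request R2, Car 63→Request R1, Car 27→Request R6 = $329.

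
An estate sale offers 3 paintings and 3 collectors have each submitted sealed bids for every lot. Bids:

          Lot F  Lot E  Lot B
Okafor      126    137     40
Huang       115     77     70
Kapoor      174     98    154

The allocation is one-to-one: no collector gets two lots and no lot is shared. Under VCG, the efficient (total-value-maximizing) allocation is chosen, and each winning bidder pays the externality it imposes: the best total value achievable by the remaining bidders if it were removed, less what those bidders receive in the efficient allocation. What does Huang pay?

Efficient allocation: Okafor→Lot E ($137), Huang→Lot F ($115), Kapoor→Lot B ($154); total welfare W = $406.
Huang receives Lot F at value $115, so the others get W − 115 = $291.
Without Huang: best allocation of the remaining 2 bidders over all 3 lots is Okafor→Lot E ($137), Kapoor→Lot F ($174), total $311.
VCG payment = (others' best without Huang) − (others' welfare with Huang) = 311 − 291 = $20.

Huang pays $20.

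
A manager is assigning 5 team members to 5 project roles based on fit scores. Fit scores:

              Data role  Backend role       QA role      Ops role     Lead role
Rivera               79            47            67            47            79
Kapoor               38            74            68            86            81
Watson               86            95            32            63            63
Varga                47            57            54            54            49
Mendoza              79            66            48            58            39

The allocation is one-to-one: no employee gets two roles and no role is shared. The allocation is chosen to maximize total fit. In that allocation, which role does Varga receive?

Varga receives QA role.

This is the linear assignment problem.
Optimal: Rivera→Lead role (79 pts), Kapoor→Ops role (86 pts), Watson→Backend role (95 pts), Varga→QA role (54 pts), Mendoza→Data role (79 pts) — total 79+86+95+54+79 = 393 pts.
Max-entry greedy (repeatedly take the single best remaining cell) gives 353 pts, worse by 40.
Swapping Varga↔Rivera (Varga→Lead role 49 pts, Rivera→QA role 67 pts) loses 17.
No other one-to-one assignment exceeds 393 pts.
Varga's own top role is Backend role (57 pts), but forcing Varga→Backend role and reassigning the rest optimally gives only 356 pts — worse by 37.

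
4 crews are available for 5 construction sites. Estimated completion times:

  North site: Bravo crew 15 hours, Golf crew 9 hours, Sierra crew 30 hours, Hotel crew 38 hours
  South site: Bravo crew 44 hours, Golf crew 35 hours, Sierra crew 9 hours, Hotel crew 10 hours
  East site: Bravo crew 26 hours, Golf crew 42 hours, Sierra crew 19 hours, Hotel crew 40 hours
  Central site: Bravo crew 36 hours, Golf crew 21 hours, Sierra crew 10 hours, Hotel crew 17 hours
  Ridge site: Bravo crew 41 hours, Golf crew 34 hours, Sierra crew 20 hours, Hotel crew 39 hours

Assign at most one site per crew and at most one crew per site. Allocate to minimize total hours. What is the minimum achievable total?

Min total: 55 hours

Treat this as an assignment problem: match each crew to one site.
Optimal: Bravo crew→East site (26 hours), Golf crew→North site (9 hours), Sierra crew→Central site (10 hours), Hotel crew→South site (10 hours) — total 26+9+10+10 = 55 hours.
Next-best assignment: Bravo crew→East site, Golf crew→North site, Sierra crew→South site, Hotel crew→Central site = 61 hours.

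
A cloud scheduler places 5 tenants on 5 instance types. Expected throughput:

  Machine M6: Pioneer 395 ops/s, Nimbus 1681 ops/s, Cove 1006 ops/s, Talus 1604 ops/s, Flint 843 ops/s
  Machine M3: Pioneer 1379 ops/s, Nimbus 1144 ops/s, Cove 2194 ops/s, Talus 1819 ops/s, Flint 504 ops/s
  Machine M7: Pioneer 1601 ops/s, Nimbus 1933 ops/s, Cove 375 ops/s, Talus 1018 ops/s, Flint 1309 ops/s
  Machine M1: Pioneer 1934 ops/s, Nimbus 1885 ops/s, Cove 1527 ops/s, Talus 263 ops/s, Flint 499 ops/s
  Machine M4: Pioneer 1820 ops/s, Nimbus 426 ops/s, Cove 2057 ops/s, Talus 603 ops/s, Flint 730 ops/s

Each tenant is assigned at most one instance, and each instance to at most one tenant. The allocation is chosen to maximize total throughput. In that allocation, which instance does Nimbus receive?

Nimbus receives Machine M1.

Optimal: Pioneer→Machine M4 (1820 ops/s), Nimbus→Machine M1 (1885 ops/s), Cove→Machine M3 (2194 ops/s), Talus→Machine M6 (1604 ops/s), Flint→Machine M7 (1309 ops/s) — total 1820+1885+2194+1604+1309 = 8812 ops/s.
Max-entry greedy (repeatedly take the single best remaining cell) gives 8395 ops/s, worse by 417.
Next-best assignment: Pioneer→Machine M1, Nimbus→Machine M6, Cove→Machine M4, Talus→Machine M3, Flint→Machine M7 = 8800 ops/s.
Every other assignment is strictly worse.
Nimbus's own top instance is Machine M7 (1933 ops/s), but forcing Nimbus→Machine M7 and reassigning the rest optimally gives only 8586 ops/s — worse by 226.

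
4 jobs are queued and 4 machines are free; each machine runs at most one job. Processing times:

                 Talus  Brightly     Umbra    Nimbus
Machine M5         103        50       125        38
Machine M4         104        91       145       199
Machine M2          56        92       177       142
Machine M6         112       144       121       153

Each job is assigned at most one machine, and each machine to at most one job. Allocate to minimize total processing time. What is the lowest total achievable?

This is a one-to-one assignment (minimum-cost bipartite matching).
Optimal: Talus→Machine M2 (56 min), Brightly→Machine M4 (91 min), Umbra→Machine M6 (121 min), Nimbus→Machine M5 (38 min) — total 56+91+121+38 = 306 min.
Row-greedy (each job in turn takes its cheapest remaining machine) gives 426 min, worse by 120.
Swapping Nimbus↔Brightly (Nimbus→Machine M4 199 min, Brightly→Machine M5 50 min) adds 120.

Minimum total: 306 min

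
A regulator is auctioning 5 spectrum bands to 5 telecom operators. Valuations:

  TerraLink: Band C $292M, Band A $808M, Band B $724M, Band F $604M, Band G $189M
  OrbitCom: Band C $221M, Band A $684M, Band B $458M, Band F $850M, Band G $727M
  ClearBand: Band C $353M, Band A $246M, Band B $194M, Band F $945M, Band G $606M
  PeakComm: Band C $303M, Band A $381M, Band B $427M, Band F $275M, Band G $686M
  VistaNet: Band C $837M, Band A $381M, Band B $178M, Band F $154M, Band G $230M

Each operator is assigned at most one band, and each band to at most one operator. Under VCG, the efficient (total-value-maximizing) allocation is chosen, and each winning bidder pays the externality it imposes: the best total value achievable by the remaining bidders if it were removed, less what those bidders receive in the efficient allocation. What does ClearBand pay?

Efficient allocation: TerraLink→Band B ($724M), OrbitCom→Band A ($684M), ClearBand→Band F ($945M), PeakComm→Band G ($686M), VistaNet→Band C ($837M); total welfare W = $3876M.
ClearBand receives Band F at value $945M, so the others get W − 945 = $2931M.
Without ClearBand: best allocation of the remaining 4 bidders over all 5 bands is TerraLink→Band A ($808M), OrbitCom→Band F ($850M), PeakComm→Band G ($686M), VistaNet→Band C ($837M), total $3181M.
VCG payment = (others' best without ClearBand) − (others' welfare with ClearBand) = 3181 − 2931 = $250M.

ClearBand pays $250M.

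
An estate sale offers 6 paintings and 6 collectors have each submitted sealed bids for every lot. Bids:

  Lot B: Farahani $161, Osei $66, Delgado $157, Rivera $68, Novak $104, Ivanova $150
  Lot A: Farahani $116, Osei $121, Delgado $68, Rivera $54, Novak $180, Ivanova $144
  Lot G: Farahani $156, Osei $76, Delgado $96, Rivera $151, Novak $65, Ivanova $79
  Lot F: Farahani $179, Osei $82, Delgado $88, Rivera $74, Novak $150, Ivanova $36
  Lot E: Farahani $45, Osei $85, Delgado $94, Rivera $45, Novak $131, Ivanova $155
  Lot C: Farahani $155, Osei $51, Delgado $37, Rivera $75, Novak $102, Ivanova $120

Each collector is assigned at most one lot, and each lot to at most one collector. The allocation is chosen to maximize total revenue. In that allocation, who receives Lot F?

Optimal: Farahani→Lot C ($155), Osei→Lot A ($121), Delgado→Lot B ($157), Rivera→Lot G ($151), Novak→Lot F ($150), Ivanova→Lot E ($155) — total 155+121+157+151+150+155 = $889.
Column-greedy (each lot in turn goes to its best remaining collector) gives $786, worse by 103.
Swapping Ivanova↔Delgado (Ivanova→Lot B $150, Delgado→Lot E $94) loses 68.
Novak's own top lot is Lot A ($180), but forcing Novak→Lot A and reassigning the rest optimally gives only $880 — worse by 9.

Novak receives Lot F.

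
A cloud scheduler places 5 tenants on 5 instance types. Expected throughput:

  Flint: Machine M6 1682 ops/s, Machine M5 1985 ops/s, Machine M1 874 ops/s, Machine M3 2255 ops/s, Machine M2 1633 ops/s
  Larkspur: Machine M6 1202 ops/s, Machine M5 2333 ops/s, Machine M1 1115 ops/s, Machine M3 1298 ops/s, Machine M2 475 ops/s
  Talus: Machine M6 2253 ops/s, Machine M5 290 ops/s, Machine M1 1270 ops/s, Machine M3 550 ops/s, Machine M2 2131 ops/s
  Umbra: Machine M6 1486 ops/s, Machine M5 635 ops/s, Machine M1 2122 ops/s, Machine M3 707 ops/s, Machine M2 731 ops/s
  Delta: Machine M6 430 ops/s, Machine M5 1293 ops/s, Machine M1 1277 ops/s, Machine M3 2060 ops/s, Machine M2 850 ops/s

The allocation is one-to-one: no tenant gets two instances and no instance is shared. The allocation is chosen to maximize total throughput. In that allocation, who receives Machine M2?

Optimal: Flint→Machine M2 (1633 ops/s), Larkspur→Machine M5 (2333 ops/s), Talus→Machine M6 (2253 ops/s), Umbra→Machine M1 (2122 ops/s), Delta→Machine M3 (2060 ops/s) — total 1633+2333+2253+2122+2060 = 10401 ops/s.
Column-greedy (each instance in turn goes to its best remaining tenant) gives 9813 ops/s, worse by 588.
Swapping Talus↔Delta (Talus→Machine M3 550 ops/s, Delta→Machine M6 430 ops/s) loses 3333.
Flint's own top instance is Machine M3 (2255 ops/s), but forcing Flint→Machine M3 and reassigning the rest optimally gives only 9813 ops/s — worse by 588.

Flint receives Machine M2.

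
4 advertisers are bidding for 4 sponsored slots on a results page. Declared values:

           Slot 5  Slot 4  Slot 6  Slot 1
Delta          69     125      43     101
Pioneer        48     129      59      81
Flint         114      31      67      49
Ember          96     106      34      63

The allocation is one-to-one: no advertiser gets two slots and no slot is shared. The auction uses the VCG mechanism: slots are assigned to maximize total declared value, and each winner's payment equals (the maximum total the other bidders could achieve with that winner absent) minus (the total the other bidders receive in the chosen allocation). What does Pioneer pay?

Efficient allocation: Delta→Slot 1 ($101), Pioneer→Slot 4 ($129), Flint→Slot 6 ($67), Ember→Slot 5 ($96); total welfare W = $393.
Pioneer receives Slot 4 at value $129, so the others get W − 129 = $264.
Without Pioneer: best allocation of the remaining 3 bidders over all 4 slots is Delta→Slot 1 ($101), Flint→Slot 5 ($114), Ember→Slot 4 ($106), total $321.
VCG payment = (others' best without Pioneer) − (others' welfare with Pioneer) = 321 − 264 = $57.

Pioneer pays $57.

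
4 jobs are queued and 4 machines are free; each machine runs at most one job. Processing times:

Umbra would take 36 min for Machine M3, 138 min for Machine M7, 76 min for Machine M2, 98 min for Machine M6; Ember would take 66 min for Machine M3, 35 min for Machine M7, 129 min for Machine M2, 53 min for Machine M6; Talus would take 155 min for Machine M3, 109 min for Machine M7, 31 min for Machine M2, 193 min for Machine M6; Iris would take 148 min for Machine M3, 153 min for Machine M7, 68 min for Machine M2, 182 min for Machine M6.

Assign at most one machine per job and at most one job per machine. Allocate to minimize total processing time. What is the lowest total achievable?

Min total: 266 min

Optimal: Umbra→Machine M3 (36 min), Ember→Machine M6 (53 min), Talus→Machine M7 (109 min), Iris→Machine M2 (68 min) — total 36+53+109+68 = 266 min.
Column-greedy (each machine in turn goes to its cheapest remaining job) gives 284 min, worse by 18.
Next-best assignment: Umbra→Machine M3, Ember→Machine M6, Talus→Machine M2, Iris→Machine M7 = 273 min.
Swapping Iris↔Talus (Iris→Machine M7 153 min, Talus→Machine M2 31 min) adds 7.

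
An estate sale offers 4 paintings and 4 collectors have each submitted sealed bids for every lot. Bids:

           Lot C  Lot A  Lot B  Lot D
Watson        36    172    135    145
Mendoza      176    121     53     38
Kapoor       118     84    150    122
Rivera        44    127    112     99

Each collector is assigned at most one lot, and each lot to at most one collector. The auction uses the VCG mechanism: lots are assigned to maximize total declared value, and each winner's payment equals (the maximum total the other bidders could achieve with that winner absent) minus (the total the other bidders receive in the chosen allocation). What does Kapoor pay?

Kapoor pays $12.

Efficient allocation: Watson→Lot D ($145), Mendoza→Lot C ($176), Kapoor→Lot B ($150), Rivera→Lot A ($127); total welfare W = $598.
Kapoor receives Lot B at value $150, so the others get W − 150 = $448.
Without Kapoor: best allocation of the remaining 3 bidders over all 4 lots is Watson→Lot A ($172), Mendoza→Lot C ($176), Rivera→Lot B ($112), total $460.
VCG payment = (others' best without Kapoor) − (others' welfare with Kapoor) = 460 − 448 = $12.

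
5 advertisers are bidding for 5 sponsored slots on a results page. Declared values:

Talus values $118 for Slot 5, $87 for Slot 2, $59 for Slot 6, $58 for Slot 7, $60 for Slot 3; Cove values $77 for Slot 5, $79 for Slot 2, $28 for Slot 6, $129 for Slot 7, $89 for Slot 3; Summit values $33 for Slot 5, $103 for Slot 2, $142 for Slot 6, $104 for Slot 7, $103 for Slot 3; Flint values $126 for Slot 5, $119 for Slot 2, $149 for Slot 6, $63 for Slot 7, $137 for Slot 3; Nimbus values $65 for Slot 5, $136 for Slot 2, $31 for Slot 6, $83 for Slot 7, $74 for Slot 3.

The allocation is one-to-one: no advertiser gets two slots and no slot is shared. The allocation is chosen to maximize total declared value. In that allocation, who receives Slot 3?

Optimal: Talus→Slot 5 ($118), Cove→Slot 7 ($129), Summit→Slot 6 ($142), Flint→Slot 3 ($137), Nimbus→Slot 2 ($136) — total 118+129+142+137+136 = $662.
Swapping Talus↔Summit (Talus→Slot 6 $59, Summit→Slot 5 $33) loses 168.
Checked against all permutations: $662 is optimal.
Flint's own top slot is Slot 6 ($149), but forcing Flint→Slot 6 and reassigning the rest optimally gives only $635 — worse by 27.

Flint receives Slot 3.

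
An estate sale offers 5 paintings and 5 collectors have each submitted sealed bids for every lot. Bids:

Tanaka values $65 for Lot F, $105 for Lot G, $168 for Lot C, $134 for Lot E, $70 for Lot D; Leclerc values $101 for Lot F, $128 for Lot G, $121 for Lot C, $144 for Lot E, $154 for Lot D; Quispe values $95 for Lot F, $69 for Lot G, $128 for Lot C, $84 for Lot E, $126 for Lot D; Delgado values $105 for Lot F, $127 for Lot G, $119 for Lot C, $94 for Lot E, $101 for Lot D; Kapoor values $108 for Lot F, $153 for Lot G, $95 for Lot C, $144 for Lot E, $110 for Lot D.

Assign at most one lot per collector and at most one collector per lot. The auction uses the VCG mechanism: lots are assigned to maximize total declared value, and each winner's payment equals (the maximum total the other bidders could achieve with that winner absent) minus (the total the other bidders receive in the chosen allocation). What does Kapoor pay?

Kapoor pays $22.

Efficient allocation: Tanaka→Lot C ($168), Leclerc→Lot E ($144), Quispe→Lot D ($126), Delgado→Lot F ($105), Kapoor→Lot G ($153); total welfare W = $696.
Kapoor receives Lot G at value $153, so the others get W − 153 = $543.
Without Kapoor: best allocation of the remaining 4 bidders over all 5 lots is Tanaka→Lot C ($168), Leclerc→Lot E ($144), Quispe→Lot D ($126), Delgado→Lot G ($127), total $565.
VCG payment = (others' best without Kapoor) − (others' welfare with Kapoor) = 565 − 543 = $22.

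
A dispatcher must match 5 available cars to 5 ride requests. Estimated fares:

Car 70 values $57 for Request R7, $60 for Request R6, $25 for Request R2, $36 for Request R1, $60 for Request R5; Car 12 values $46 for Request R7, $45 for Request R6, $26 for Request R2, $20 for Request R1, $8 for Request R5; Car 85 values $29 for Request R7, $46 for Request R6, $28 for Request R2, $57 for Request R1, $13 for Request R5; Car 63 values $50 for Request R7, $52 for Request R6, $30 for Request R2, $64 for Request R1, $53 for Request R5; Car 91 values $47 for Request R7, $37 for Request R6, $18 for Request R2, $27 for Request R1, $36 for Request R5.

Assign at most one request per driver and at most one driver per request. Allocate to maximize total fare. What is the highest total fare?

Max total: $244

Optimal: Car 70→Request R5 ($60), Car 12→Request R6 ($45), Car 85→Request R2 ($28), Car 63→Request R1 ($64), Car 91→Request R7 ($47) — total 60+45+28+64+47 = $244.
Row-greedy (each driver in turn takes its best remaining request) gives $234, worse by 10.
Swapping Car 70↔Car 63 (Car 70→Request R1 $36, Car 63→Request R5 $53) loses 35.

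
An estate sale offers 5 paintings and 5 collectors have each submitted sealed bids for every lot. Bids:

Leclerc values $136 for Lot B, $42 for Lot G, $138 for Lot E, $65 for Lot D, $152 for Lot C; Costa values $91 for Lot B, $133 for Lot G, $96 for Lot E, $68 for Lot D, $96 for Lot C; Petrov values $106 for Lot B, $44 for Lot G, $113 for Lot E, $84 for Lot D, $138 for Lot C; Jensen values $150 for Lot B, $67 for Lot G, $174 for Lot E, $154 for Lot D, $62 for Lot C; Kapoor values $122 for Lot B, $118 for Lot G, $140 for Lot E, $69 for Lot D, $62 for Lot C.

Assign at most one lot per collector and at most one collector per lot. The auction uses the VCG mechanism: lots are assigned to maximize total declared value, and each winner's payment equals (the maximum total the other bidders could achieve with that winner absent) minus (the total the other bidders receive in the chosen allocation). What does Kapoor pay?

Kapoor pays $20.

Efficient allocation: Leclerc→Lot B ($136), Costa→Lot G ($133), Petrov→Lot C ($138), Jensen→Lot D ($154), Kapoor→Lot E ($140); total welfare W = $701.
Kapoor receives Lot E at value $140, so the others get W − 140 = $561.
Without Kapoor: best allocation of the remaining 4 bidders over all 5 lots is Leclerc→Lot B ($136), Costa→Lot G ($133), Petrov→Lot C ($138), Jensen→Lot E ($174), total $581.
VCG payment = (others' best without Kapoor) − (others' welfare with Kapoor) = 581 − 561 = $20.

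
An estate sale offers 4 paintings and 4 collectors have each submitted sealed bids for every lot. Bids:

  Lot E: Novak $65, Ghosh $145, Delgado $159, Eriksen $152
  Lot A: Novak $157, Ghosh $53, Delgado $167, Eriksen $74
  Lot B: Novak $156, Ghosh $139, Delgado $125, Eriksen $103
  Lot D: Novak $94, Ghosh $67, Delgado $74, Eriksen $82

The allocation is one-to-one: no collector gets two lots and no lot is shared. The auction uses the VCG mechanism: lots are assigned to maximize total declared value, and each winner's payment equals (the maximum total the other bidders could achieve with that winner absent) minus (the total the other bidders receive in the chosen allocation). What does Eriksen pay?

Efficient allocation: Novak→Lot D ($94), Ghosh→Lot B ($139), Delgado→Lot A ($167), Eriksen→Lot E ($152); total welfare W = $552.
Eriksen receives Lot E at value $152, so the others get W − 152 = $400.
Without Eriksen: best allocation of the remaining 3 bidders over all 4 lots is Novak→Lot B ($156), Ghosh→Lot E ($145), Delgado→Lot A ($167), total $468.
VCG payment = (others' best without Eriksen) − (others' welfare with Eriksen) = 468 − 400 = $68.

Eriksen pays $68.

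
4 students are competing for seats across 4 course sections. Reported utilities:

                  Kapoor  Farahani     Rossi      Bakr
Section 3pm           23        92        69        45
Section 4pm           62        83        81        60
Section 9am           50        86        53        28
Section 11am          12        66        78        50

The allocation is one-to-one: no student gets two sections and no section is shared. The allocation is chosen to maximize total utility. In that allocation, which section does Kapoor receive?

Optimal: Kapoor→Section 9am (50 points), Farahani→Section 3pm (92 points), Rossi→Section 11am (78 points), Bakr→Section 4pm (60 points) — total 50+92+78+60 = 280 points.
Row-greedy (each student in turn takes its best remaining section) gives 260 points, worse by 20.
Next-best assignment: Kapoor→Section 9am, Farahani→Section 3pm, Rossi→Section 4pm, Bakr→Section 11am = 273 points.
Swapping Kapoor↔Bakr (Kapoor→Section 4pm 62 points, Bakr→Section 9am 28 points) loses 20.
Kapoor's own top section is Section 4pm (62 points), but forcing Kapoor→Section 4pm and reassigning the rest optimally gives only 271 points — worse by 9.

Kapoor receives Section 9am.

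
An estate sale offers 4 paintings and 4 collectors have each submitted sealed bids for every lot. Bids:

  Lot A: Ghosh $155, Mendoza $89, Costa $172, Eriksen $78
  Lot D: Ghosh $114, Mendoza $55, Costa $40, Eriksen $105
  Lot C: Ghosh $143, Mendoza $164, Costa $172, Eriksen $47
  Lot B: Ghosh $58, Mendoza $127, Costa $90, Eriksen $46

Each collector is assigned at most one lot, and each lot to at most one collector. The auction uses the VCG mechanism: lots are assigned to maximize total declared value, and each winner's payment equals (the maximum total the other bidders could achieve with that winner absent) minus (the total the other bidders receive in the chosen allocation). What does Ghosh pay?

Ghosh pays $37.

Efficient allocation: Ghosh→Lot A ($155), Mendoza→Lot B ($127), Costa→Lot C ($172), Eriksen→Lot D ($105); total welfare W = $559.
Ghosh receives Lot A at value $155, so the others get W − 155 = $404.
Without Ghosh: best allocation of the remaining 3 bidders over all 4 lots is Mendoza→Lot C ($164), Costa→Lot A ($172), Eriksen→Lot D ($105), total $441.
VCG payment = (others' best without Ghosh) − (others' welfare with Ghosh) = 441 − 404 = $37.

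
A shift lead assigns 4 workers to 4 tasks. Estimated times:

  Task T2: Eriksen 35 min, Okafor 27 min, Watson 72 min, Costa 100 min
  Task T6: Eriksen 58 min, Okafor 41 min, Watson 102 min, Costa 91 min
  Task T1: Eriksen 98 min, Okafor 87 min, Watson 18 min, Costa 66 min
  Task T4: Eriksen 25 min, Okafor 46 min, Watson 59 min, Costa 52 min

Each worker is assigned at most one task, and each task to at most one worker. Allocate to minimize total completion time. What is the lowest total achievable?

Min total: 146 min

Treat this as an assignment problem: match each worker to one task.
Optimal: Eriksen→Task T2 (35 min), Okafor→Task T6 (41 min), Watson→Task T1 (18 min), Costa→Task T4 (52 min) — total 35+41+18+52 = 146 min.
Min-entry greedy (repeatedly take the single cheapest remaining cell) gives 161 min, worse by 15.
Every other assignment is strictly worse.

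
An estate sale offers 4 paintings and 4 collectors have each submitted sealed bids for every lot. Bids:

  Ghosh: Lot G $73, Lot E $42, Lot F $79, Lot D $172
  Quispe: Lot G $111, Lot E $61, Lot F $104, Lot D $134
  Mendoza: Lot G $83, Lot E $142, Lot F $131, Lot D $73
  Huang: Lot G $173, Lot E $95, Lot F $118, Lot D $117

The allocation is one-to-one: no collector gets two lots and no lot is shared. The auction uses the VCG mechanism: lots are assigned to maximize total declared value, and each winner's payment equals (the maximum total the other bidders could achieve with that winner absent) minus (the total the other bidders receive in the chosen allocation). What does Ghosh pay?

Ghosh pays $30.

Efficient allocation: Ghosh→Lot D ($172), Quispe→Lot F ($104), Mendoza→Lot E ($142), Huang→Lot G ($173); total welfare W = $591.
Ghosh receives Lot D at value $172, so the others get W − 172 = $419.
Without Ghosh: best allocation of the remaining 3 bidders over all 4 lots is Quispe→Lot D ($134), Mendoza→Lot E ($142), Huang→Lot G ($173), total $449.
VCG payment = (others' best without Ghosh) − (others' welfare with Ghosh) = 449 − 419 = $30.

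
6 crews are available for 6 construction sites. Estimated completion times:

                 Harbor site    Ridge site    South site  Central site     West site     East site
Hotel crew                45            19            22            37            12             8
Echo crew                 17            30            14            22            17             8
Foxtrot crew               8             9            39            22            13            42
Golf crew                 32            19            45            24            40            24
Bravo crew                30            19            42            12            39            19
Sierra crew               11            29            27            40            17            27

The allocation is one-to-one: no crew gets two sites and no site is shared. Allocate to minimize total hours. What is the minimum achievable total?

Optimal: Hotel crew→East site (8 hours), Echo crew→South site (14 hours), Foxtrot crew→West site (13 hours), Golf crew→Ridge site (19 hours), Bravo crew→Central site (12 hours), Sierra crew→Harbor site (11 hours) — total 8+14+13+19+12+11 = 77 hours.
Row-greedy (each crew in turn takes its cheapest remaining site) gives 78 hours, worse by 1.
Next-best assignment: Hotel crew→East site, Echo crew→South site, Foxtrot crew→Harbor site, Golf crew→Ridge site, Bravo crew→Central site, Sierra crew→West site = 78 hours.
Checked against all permutations: 77 hours is optimal.

Minimum total: 77 hours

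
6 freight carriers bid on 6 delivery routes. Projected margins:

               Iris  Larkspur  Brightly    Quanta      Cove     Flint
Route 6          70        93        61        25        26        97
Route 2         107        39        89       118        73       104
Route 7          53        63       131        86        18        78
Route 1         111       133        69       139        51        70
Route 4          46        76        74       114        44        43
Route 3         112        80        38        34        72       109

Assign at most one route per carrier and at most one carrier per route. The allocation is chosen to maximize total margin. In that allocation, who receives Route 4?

Quanta receives Route 4.

This is a one-to-one assignment (maximum-weight bipartite matching).
Optimal: Iris→Route 3 ($112k), Larkspur→Route 1 ($133k), Brightly→Route 7 ($131k), Quanta→Route 4 ($114k), Cove→Route 2 ($73k), Flint→Route 6 ($97k) — total 112+133+131+114+73+97 = $660k.
Max-entry greedy (repeatedly take the single best remaining cell) gives $623k, worse by 37.
Quanta's own top route is Route 1 ($139k), but forcing Quanta→Route 1 and reassigning the rest optimally gives only $628k — worse by 32.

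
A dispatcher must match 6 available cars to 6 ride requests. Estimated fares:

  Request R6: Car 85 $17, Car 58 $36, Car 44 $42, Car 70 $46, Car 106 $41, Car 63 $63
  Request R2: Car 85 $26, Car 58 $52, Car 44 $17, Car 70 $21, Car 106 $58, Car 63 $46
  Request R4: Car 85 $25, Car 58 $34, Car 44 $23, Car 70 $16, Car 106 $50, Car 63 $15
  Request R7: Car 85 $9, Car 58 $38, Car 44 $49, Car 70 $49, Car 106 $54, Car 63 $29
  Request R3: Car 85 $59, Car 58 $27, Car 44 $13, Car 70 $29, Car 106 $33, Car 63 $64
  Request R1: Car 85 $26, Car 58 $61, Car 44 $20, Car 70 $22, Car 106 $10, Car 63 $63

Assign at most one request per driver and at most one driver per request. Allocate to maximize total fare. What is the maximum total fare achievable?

Max total: $319

Treat this as an assignment problem: match each driver to one request.
Optimal: Car 85→Request R3 ($59), Car 58→Request R2 ($52), Car 44→Request R7 ($49), Car 70→Request R6 ($46), Car 106→Request R4 ($50), Car 63→Request R1 ($63) — total 59+52+49+46+50+63 = $319.
Max-entry greedy (repeatedly take the single best remaining cell) gives $303, worse by 16.
Every other assignment is strictly worse.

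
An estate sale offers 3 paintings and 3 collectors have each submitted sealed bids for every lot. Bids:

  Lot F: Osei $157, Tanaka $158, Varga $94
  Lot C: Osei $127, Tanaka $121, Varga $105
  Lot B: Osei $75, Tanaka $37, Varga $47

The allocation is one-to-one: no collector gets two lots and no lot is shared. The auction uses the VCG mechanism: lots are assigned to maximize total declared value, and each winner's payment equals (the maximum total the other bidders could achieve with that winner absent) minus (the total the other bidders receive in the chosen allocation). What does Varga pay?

Efficient allocation: Osei→Lot B ($75), Tanaka→Lot F ($158), Varga→Lot C ($105); total welfare W = $338.
Varga receives Lot C at value $105, so the others get W − 105 = $233.
Without Varga: best allocation of the remaining 2 bidders over all 3 lots is Osei→Lot C ($127), Tanaka→Lot F ($158), total $285.
VCG payment = (others' best without Varga) − (others' welfare with Varga) = 285 − 233 = $52.

Varga pays $52.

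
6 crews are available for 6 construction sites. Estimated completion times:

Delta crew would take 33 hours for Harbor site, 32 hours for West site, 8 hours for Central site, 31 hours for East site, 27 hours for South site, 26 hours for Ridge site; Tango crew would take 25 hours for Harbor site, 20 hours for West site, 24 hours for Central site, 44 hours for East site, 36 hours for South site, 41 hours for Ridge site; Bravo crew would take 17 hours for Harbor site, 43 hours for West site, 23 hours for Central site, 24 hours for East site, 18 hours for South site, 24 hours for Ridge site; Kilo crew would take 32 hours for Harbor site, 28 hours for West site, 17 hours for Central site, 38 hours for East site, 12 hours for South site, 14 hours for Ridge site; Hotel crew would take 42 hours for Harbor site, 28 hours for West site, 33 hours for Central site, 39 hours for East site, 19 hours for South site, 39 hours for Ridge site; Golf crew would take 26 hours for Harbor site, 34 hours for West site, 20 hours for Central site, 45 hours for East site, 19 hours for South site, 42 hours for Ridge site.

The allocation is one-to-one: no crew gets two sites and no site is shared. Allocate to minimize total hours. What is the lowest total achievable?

Minimum total: 111 hours

Optimal: Delta crew→Central site (8 hours), Tango crew→West site (20 hours), Bravo crew→East site (24 hours), Kilo crew→Ridge site (14 hours), Hotel crew→South site (19 hours), Golf crew→Harbor site (26 hours) — total 8+20+24+14+19+26 = 111 hours.
Row-greedy (each crew in turn takes its cheapest remaining site) gives 138 hours, worse by 27.
No other one-to-one assignment undercuts 111 hours.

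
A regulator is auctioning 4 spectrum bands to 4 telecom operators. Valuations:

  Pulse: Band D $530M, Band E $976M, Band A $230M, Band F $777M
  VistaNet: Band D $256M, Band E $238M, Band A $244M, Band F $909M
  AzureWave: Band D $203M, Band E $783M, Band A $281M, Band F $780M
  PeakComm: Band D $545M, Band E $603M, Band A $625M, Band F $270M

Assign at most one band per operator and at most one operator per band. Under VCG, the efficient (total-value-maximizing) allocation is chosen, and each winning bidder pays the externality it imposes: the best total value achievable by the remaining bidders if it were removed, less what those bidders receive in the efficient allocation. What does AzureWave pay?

Efficient allocation: Pulse→Band D ($530M), VistaNet→Band F ($909M), AzureWave→Band E ($783M), PeakComm→Band A ($625M); total welfare W = $2847M.
AzureWave receives Band E at value $783M, so the others get W − 783 = $2064M.
Without AzureWave: best allocation of the remaining 3 bidders over all 4 bands is Pulse→Band E ($976M), VistaNet→Band F ($909M), PeakComm→Band A ($625M), total $2510M.
VCG payment = (others' best without AzureWave) − (others' welfare with AzureWave) = 2510 − 2064 = $446M.

AzureWave pays $446M.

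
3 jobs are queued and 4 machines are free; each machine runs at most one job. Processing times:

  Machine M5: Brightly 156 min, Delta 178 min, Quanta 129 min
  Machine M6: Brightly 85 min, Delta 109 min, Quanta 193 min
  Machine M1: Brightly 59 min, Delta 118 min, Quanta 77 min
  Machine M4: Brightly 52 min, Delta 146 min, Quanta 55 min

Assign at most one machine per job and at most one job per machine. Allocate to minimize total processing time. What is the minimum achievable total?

Min total: 223 min

Treat this as an assignment problem: match each job to one machine.
Optimal: Brightly→Machine M1 (59 min), Delta→Machine M6 (109 min), Quanta→Machine M4 (55 min) — total 59+109+55 = 223 min.
Min-entry greedy (repeatedly take the single cheapest remaining cell) gives 238 min, worse by 15.
Checked against all permutations: 223 min is optimal.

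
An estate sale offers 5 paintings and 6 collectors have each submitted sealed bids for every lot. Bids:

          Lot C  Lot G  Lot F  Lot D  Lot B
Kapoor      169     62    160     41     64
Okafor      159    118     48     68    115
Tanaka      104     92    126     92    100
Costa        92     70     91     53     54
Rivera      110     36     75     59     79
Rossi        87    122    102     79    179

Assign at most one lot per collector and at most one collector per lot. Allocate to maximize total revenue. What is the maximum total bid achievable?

Max total: $660

This is a one-to-one assignment (maximum-weight bipartite matching).
Optimal: Okafor→Lot C ($159), Costa→Lot G ($70), Kapoor→Lot F ($160), Tanaka→Lot D ($92), Rossi→Lot B ($179) — total 159+70+160+92+179 = $660.
Swapping Rossi↔Costa (Rossi→Lot G $122, Costa→Lot B $54) loses 73.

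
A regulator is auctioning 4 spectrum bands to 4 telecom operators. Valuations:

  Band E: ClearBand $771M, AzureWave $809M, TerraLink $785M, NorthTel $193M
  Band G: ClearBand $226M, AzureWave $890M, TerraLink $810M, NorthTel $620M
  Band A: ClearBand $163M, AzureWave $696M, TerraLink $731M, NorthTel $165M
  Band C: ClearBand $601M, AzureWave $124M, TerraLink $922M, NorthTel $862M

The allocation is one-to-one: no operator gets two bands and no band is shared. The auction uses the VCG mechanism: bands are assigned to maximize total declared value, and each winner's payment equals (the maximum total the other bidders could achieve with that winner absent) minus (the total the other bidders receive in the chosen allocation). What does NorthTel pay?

Efficient allocation: ClearBand→Band E ($771M), AzureWave→Band G ($890M), TerraLink→Band A ($731M), NorthTel→Band C ($862M); total welfare W = $3254M.
NorthTel receives Band C at value $862M, so the others get W − 862 = $2392M.
Without NorthTel: best allocation of the remaining 3 bidders over all 4 bands is ClearBand→Band E ($771M), AzureWave→Band G ($890M), TerraLink→Band C ($922M), total $2583M.
VCG payment = (others' best without NorthTel) − (others' welfare with NorthTel) = 2583 − 2392 = $191M.

NorthTel pays $191M.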